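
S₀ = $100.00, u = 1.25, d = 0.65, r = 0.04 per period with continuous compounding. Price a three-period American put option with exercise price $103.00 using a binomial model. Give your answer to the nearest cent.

$17.48

Risk-neutral probability p = (e^0.04 − 0.65)/(1.25 − 0.65) = 0.3908/0.6000 = 0.6514
Terminal stock prices: S_uuu = 195.3, S_uud = 101.6, S_udd = 52.81, S_ddd = 27.46
Terminal payoffs (K − S): max(-92.31, 0) = 0, max(1.438, 0) = 1.438, max(50.19, 0) = 50.19, max(75.54, 0) = 75.54
Node uu (S = 156.2): continuation = e^(−0.04)·[0.6514·0.0000 + 0.3486·1.4375] = 0.4815; exercise value = 0.0000 ≤ continuation, so V_uu = 0.4815
Node ud (S = 81.25): continuation = e^(−0.04)·[0.6514·1.4375 + 0.3486·50.1875] = 17.7113; exercise value = 21.7500 > continuation, so V_ud = 21.7500 (exercise)
Node dd (S = 42.25): continuation = e^(−0.04)·[0.6514·50.1875 + 0.3486·75.5375] = 56.7113; exercise value = 60.7500 > continuation, so V_dd = 60.7500 (exercise)
Node u (S = 125): continuation = e^(−0.04)·[0.6514·0.4815 + 0.3486·21.7500] = 7.5871; exercise value = 0.0000 ≤ continuation, so V_u = 7.5871
Node d (S = 65): continuation = e^(−0.04)·[0.6514·21.7500 + 0.3486·60.7500] = 33.9613; exercise value = 38.0000 > continuation, so V_d = 38.0000 (exercise)
Node 0 (S = 100): continuation = e^(−0.04)·[0.6514·7.5871 + 0.3486·38.0000] = 17.4773; exercise value = 3.0000 ≤ continuation, so V_0 = 17.4773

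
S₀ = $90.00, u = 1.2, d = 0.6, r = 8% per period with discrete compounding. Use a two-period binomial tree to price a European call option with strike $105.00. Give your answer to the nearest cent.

Risk-neutral probability p = (1 + 0.08 − 0.6)/(1.2 − 0.6) = 0.4800/0.6000 = 0.8000
Terminal stock prices: S_uu = 129.6, S_ud = 64.8, S_dd = 32.4
Terminal payoffs (S − K): max(24.6, 0) = 24.6, max(-40.2, 0) = 0, max(-72.6, 0) = 0
Node u (S = 108): V_u = 1/1.08·[0.8000·24.6000 + 0.2000·0.0000] = 18.2222
Node d (S = 54): V_d = 1/1.08·[0.8000·0.0000 + 0.2000·0.0000] = 0.0000
Node 0 (S = 90): V_0 = 1/1.08·[0.8000·18.2222 + 0.2000·0.0000] = 13.4979

$13.50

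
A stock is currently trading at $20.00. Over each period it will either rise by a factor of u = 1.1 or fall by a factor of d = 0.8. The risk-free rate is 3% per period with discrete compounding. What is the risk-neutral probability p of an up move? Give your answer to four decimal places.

Risk-neutral probability p = (1 + 0.03 − 0.8)/(1.1 − 0.8) = 0.2300/0.3000 = 0.7667

p = 0.7667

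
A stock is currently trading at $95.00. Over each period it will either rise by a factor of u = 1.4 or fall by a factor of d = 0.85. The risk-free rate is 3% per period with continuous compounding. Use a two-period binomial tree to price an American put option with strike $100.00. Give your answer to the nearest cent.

Risk-neutral probability p = (e^0.03 − 0.85)/(1.4 − 0.85) = 0.1805/0.5500 = 0.3281
Terminal stock prices: S_uu = 186.2, S_ud = 113, S_dd = 68.64
Terminal payoffs (K − S): max(-86.2, 0) = 0, max(-13.05, 0) = 0, max(31.36, 0) = 31.36
Node u (S = 133): continuation = e^(−0.03)·[0.3281·0.0000 + 0.6719·0.0000] = 0.0000; exercise value = 0.0000 ≤ continuation, so V_u = 0.0000
Node d (S = 80.75): continuation = e^(−0.03)·[0.3281·0.0000 + 0.6719·31.3625] = 20.4497; exercise value = 19.2500 ≤ continuation, so V_d = 20.4497
Node 0 (S = 95): continuation = e^(−0.03)·[0.3281·0.0000 + 0.6719·20.4497] = 13.3341; exercise value = 5.0000 ≤ continuation, so V_0 = 13.3341

$13.33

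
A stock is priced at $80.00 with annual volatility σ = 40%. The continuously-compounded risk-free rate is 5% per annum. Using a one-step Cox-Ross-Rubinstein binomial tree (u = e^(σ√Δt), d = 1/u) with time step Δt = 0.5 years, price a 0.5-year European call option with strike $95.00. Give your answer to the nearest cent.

$5.15

CRR parameters: u = e^(σ√Δt) = e^(0.4·√0.5) = 1.3269, d = 1/u = 0.7536
Per-period rate: rΔt = 0.05·0.5 = 0.025, so R = e^0.025 = 1.0253
Risk-neutral probability p = (e^0.025 − 0.7536)/(1.3269 − 0.7536) = 0.2717/0.5733 = 0.4739
Terminal stock prices: S_u = 106.2, S_d = 60.29
Terminal payoffs (S − K): max(11.15, 0) = 11.15, max(-34.71, 0) = 0
Node 0 (S = 80): V_0 = e^(−0.025)·[0.4739·11.1517 + 0.5261·0.0000] = 5.1545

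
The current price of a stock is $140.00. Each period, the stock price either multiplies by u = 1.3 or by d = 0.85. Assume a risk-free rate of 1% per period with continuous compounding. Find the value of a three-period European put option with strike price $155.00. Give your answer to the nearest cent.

Risk-neutral probability p = (e^0.01 − 0.85)/(1.3 − 0.85) = 0.1601/0.4500 = 0.3557
Terminal stock prices: S_uuu = 307.6, S_uud = 201.1, S_udd = 131.5, S_ddd = 85.98
Terminal payoffs (K − S): max(-152.6, 0) = 0, max(-46.11, 0) = 0, max(23.51, 0) = 23.51, max(69.02, 0) = 69.02
Node uu (S = 236.6): V_uu = e^(−0.01)·[0.3557·0.0000 + 0.6443·0.0000] = 0.0000
Node ud (S = 154.7): V_ud = e^(−0.01)·[0.3557·0.0000 + 0.6443·23.5050] = 14.9944
Node dd (S = 101.1): V_dd = e^(−0.01)·[0.3557·23.5050 + 0.6443·69.0225] = 52.3077
Node u (S = 182): V_u = e^(−0.01)·[0.3557·0.0000 + 0.6443·14.9944] = 9.5652
Node d (S = 119): V_d = e^(−0.01)·[0.3557·14.9944 + 0.6443·52.3077] = 38.6482
Node 0 (S = 140): V_0 = e^(−0.01)·[0.3557·9.5652 + 0.6443·38.6482] = 28.0227

$28.02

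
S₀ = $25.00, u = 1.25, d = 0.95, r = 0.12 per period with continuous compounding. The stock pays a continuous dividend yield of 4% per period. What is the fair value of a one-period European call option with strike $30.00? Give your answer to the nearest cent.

$0.49

Per-period risk-free factor R = e^0.12 = 1.1275; dividend-adjusted growth = e^(0.12−0.04) = 1.0833.
Risk-neutral probability p = (1.0833 − 0.95)/(1.25 − 0.95) = 0.1333/0.3000 = 0.4443
Terminal stock prices: S_u = 31.25, S_d = 23.75
Terminal payoffs (S − K): max(1.25, 0) = 1.25, max(-6.25, 0) = 0
Node 0 (S = 25): V_0 = e^(−0.12)·[0.4443·1.2500 + 0.5557·0.0000] = 0.4926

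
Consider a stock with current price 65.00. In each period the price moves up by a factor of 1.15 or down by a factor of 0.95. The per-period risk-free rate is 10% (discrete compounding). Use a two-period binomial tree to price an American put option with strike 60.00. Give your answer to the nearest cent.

Risk-neutral probability p = (1 + 0.1 − 0.95)/(1.15 − 0.95) = 0.1500/0.2000 = 0.7500
Terminal stock prices: S_uu = 85.96, S_ud = 71.01, S_dd = 58.66
Terminal payoffs (K − S): max(-25.96, 0) = 0, max(-11.01, 0) = 0, max(1.337, 0) = 1.337
Node u (S = 74.75): continuation = 1/1.1·[0.7500·0.0000 + 0.2500·0.0000] = 0.0000; exercise value = 0.0000 ≤ continuation, so V_u = 0.0000
Node d (S = 61.75): continuation = 1/1.1·[0.7500·0.0000 + 0.2500·1.3375] = 0.3040; exercise value = 0.0000 ≤ continuation, so V_d = 0.3040
Node 0 (S = 65): continuation = 1/1.1·[0.7500·0.0000 + 0.2500·0.3040] = 0.0691; exercise value = 0.0000 ≤ continuation, so V_0 = 0.0691

0.07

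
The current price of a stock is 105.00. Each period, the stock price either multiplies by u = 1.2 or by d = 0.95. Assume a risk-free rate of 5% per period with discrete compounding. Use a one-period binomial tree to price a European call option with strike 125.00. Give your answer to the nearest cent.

0.38

Risk-neutral probability p = (1 + 0.05 − 0.95)/(1.2 − 0.95) = 0.1000/0.2500 = 0.4000
Terminal stock prices: S_u = 126, S_d = 99.75
Terminal payoffs (S − K): max(1, 0) = 1, max(-25.25, 0) = 0
Node 0 (S = 105): V_0 = 1/1.05·[0.4000·1.0000 + 0.6000·0.0000] = 0.3810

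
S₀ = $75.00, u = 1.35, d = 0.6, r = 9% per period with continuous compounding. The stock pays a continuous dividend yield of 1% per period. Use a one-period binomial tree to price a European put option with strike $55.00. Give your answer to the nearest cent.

Per-period risk-free factor R = e^0.09 = 1.0942; dividend-adjusted growth = e^(0.09−0.01) = 1.0833.
Risk-neutral probability p = (1.0833 − 0.6)/(1.35 − 0.6) = 0.4833/0.7500 = 0.6444
Terminal stock prices: S_u = 101.2, S_d = 45
Terminal payoffs (K − S): max(-46.25, 0) = 0, max(10, 0) = 10
Node 0 (S = 75): V_0 = e^(−0.09)·[0.6444·0.0000 + 0.3556·10.0000] = 3.2501

$3.25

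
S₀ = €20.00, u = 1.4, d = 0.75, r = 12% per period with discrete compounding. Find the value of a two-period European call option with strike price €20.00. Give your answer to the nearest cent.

Risk-neutral probability p = (1 + 0.12 − 0.75)/(1.4 − 0.75) = 0.3700/0.6500 = 0.5692
Terminal stock prices: S_uu = 39.2, S_ud = 21, S_dd = 11.25
Terminal payoffs (S − K): max(19.2, 0) = 19.2, max(1, 0) = 1, max(-8.75, 0) = 0
Node u (S = 28): V_u = 1/1.12·[0.5692·19.2000 + 0.4308·1.0000] = 10.1429
Node d (S = 15): V_d = 1/1.12·[0.5692·1.0000 + 0.4308·0.0000] = 0.5082
Node 0 (S = 20): V_0 = 1/1.12·[0.5692·10.1429 + 0.4308·0.5082] = 5.3505

€5.35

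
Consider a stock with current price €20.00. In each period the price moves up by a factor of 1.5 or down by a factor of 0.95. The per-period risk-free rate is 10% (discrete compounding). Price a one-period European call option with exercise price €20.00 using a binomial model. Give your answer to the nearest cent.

€2.48

Risk-neutral probability p = (1 + 0.1 − 0.95)/(1.5 − 0.95) = 0.1500/0.5500 = 0.2727
Terminal stock prices: S_u = 30, S_d = 19
Terminal payoffs (S − K): max(10, 0) = 10, max(-1, 0) = 0
Node 0 (S = 20): V_0 = 1/1.1·[0.2727·10.0000 + 0.7273·0.0000] = 2.4793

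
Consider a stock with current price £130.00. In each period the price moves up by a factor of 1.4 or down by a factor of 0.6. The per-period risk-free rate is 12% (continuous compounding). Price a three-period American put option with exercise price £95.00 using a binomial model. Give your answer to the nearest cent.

Risk-neutral probability p = (e^0.12 − 0.6)/(1.4 − 0.6) = 0.5275/0.8000 = 0.6594
Terminal stock prices: S_uuu = 356.7, S_uud = 152.9, S_udd = 65.52, S_ddd = 28.08
Terminal payoffs (K − S): max(-261.7, 0) = 0, max(-57.88, 0) = 0, max(29.48, 0) = 29.48, max(66.92, 0) = 66.92
Node uu (S = 254.8): continuation = e^(−0.12)·[0.6594·0.0000 + 0.3406·0.0000] = 0.0000; exercise value = 0.0000 ≤ continuation, so V_uu = 0.0000
Node ud (S = 109.2): continuation = e^(−0.12)·[0.6594·0.0000 + 0.3406·29.4800] = 8.9062; exercise value = 0.0000 ≤ continuation, so V_ud = 8.9062
Node dd (S = 46.8): continuation = e^(−0.12)·[0.6594·29.4800 + 0.3406·66.9200] = 37.4574; exercise value = 48.2000 > continuation, so V_dd = 48.2000 (exercise)
Node u (S = 182): continuation = e^(−0.12)·[0.6594·0.0000 + 0.3406·8.9062] = 2.6907; exercise value = 0.0000 ≤ continuation, so V_u = 2.6907
Node d (S = 78): continuation = e^(−0.12)·[0.6594·8.9062 + 0.3406·48.2000] = 19.7702; exercise value = 17.0000 ≤ continuation, so V_d = 19.7702
Node 0 (S = 130): continuation = e^(−0.12)·[0.6594·2.6907 + 0.3406·19.7702] = 7.5463; exercise value = 0.0000 ≤ continuation, so V_0 = 7.5463

£7.55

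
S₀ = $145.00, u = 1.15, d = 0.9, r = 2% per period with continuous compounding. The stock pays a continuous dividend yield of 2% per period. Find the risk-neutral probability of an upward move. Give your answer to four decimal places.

p = 0.4000

Per-period risk-free factor R = e^0.02 = 1.0202; dividend-adjusted growth = e^(0.02−0.02) = 1.0000.
Risk-neutral probability p = (1.0000 − 0.9)/(1.15 − 0.9) = 0.1000/0.2500 = 0.4000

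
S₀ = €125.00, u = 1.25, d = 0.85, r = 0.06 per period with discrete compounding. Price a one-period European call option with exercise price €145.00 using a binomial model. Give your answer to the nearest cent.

€5.57

Risk-neutral probability p = (1 + 0.06 − 0.85)/(1.25 − 0.85) = 0.2100/0.4000 = 0.5250
Terminal stock prices: S_u = 156.2, S_d = 106.2
Terminal payoffs (S − K): max(11.25, 0) = 11.25, max(-38.75, 0) = 0
Node 0 (S = 125): V_0 = 1/1.06·[0.5250·11.2500 + 0.4750·0.0000] = 5.5719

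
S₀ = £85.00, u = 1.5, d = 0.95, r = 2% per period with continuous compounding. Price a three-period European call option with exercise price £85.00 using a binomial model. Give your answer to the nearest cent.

Risk-neutral probability p = (e^0.02 − 0.95)/(1.5 − 0.95) = 0.0702/0.5500 = 0.1276
Terminal stock prices: S_uuu = 286.9, S_uud = 181.7, S_udd = 115.1, S_ddd = 72.88
Terminal payoffs (S − K): max(201.9, 0) = 201.9, max(96.69, 0) = 96.69, max(30.07, 0) = 30.07, max(-12.12, 0) = 0
Node uu (S = 191.2): V_uu = e^(−0.02)·[0.1276·201.8750 + 0.8724·96.6875] = 107.9331
Node ud (S = 121.1): V_ud = e^(−0.02)·[0.1276·96.6875 + 0.8724·30.0687] = 37.8081
Node dd (S = 76.71): V_dd = e^(−0.02)·[0.1276·30.0687 + 0.8724·0.0000] = 3.7619
Node u (S = 127.5): V_u = e^(−0.02)·[0.1276·107.9331 + 0.8724·37.8081] = 45.8329
Node d (S = 80.75): V_d = e^(−0.02)·[0.1276·37.8081 + 0.8724·3.7619] = 7.9470
Node 0 (S = 85): V_0 = e^(−0.02)·[0.1276·45.8329 + 0.8724·7.9470] = 12.5296

£12.53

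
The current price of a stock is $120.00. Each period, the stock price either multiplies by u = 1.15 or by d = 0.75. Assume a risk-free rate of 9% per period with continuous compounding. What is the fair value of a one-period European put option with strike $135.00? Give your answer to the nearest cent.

$5.74

Risk-neutral probability p = (e^0.09 − 0.75)/(1.15 − 0.75) = 0.3442/0.4000 = 0.8604
Terminal stock prices: S_u = 138, S_d = 90
Terminal payoffs (K − S): max(-3, 0) = 0, max(45, 0) = 45
Node 0 (S = 120): V_0 = e^(−0.09)·[0.8604·0.0000 + 0.1396·45.0000] = 5.7398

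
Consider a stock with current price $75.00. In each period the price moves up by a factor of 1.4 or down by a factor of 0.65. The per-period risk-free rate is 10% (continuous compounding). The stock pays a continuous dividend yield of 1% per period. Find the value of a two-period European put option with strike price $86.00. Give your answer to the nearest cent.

Per-period risk-free factor R = e^0.1 = 1.1052; dividend-adjusted growth = e^(0.1−0.01) = 1.0942.
Risk-neutral probability p = (1.0942 − 0.65)/(1.4 − 0.65) = 0.4442/0.7500 = 0.5922
Terminal stock prices: S_uu = 147, S_ud = 68.25, S_dd = 31.69
Terminal payoffs (K − S): max(-61, 0) = 0, max(17.75, 0) = 17.75, max(54.31, 0) = 54.31
Node u (S = 105): V_u = e^(−0.1)·[0.5922·0.0000 + 0.4078·17.7500] = 6.5491
Node d (S = 48.75): V_d = e^(−0.1)·[0.5922·17.7500 + 0.4078·54.3125] = 29.5511
Node 0 (S = 75): V_0 = e^(−0.1)·[0.5922·6.5491 + 0.4078·29.5511] = 14.4128

$14.41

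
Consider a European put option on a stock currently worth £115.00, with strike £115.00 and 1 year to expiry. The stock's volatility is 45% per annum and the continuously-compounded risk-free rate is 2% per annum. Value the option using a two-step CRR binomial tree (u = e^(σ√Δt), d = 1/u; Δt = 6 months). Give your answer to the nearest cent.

CRR parameters: u = e^(σ√Δt) = e^(0.45·√0.5) = 1.3746, d = 1/u = 0.7275
Per-period rate: rΔt = 0.02·0.5 = 0.01, so R = e^0.01 = 1.0101
Risk-neutral probability p = (e^0.01 − 0.7275)/(1.3746 − 0.7275) = 0.2826/0.6472 = 0.4366
Terminal stock prices: S_uu = 217.3, S_ud = 115, S_dd = 60.86
Terminal payoffs (K − S): max(-102.3, 0) = 0, max(0, 0) = 0, max(54.14, 0) = 54.14
Node u (S = 158.1): V_u = e^(−0.01)·[0.4366·0.0000 + 0.5634·0.0000] = 0.0000
Node d (S = 83.66): V_d = e^(−0.01)·[0.4366·0.0000 + 0.5634·54.1424] = 30.1980
Node 0 (S = 115): V_0 = e^(−0.01)·[0.4366·0.0000 + 0.5634·30.1980] = 16.8429

£16.84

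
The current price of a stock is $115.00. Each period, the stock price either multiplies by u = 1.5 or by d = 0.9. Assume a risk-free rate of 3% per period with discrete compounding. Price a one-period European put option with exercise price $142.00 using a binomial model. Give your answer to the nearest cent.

Risk-neutral probability p = (1 + 0.03 − 0.9)/(1.5 − 0.9) = 0.1300/0.6000 = 0.2167
Terminal stock prices: S_u = 172.5, S_d = 103.5
Terminal payoffs (K − S): max(-30.5, 0) = 0, max(38.5, 0) = 38.5
Node 0 (S = 115): V_0 = 1/1.03·[0.2167·0.0000 + 0.7833·38.5000] = 29.2799

$29.28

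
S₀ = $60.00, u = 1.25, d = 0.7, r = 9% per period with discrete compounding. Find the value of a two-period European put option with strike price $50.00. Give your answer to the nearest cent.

Risk-neutral probability p = (1 + 0.09 − 0.7)/(1.25 − 0.7) = 0.3900/0.5500 = 0.7091
Terminal stock prices: S_uu = 93.75, S_ud = 52.5, S_dd = 29.4
Terminal payoffs (K − S): max(-43.75, 0) = 0, max(-2.5, 0) = 0, max(20.6, 0) = 20.6
Node u (S = 75): V_u = 1/1.09·[0.7091·0.0000 + 0.2909·0.0000] = 0.0000
Node d (S = 42): V_d = 1/1.09·[0.7091·0.0000 + 0.2909·20.6000] = 5.4979
Node 0 (S = 60): V_0 = 1/1.09·[0.7091·0.0000 + 0.2909·5.4979] = 1.4673

$1.47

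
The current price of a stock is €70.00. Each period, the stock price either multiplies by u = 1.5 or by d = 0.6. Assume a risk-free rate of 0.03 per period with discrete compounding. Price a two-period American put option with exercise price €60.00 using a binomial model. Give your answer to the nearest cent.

€9.13

Risk-neutral probability p = (1 + 0.03 − 0.6)/(1.5 − 0.6) = 0.4300/0.9000 = 0.4778
Terminal stock prices: S_uu = 157.5, S_ud = 63, S_dd = 25.2
Terminal payoffs (K − S): max(-97.5, 0) = 0, max(-3, 0) = 0, max(34.8, 0) = 34.8
Node u (S = 105): continuation = 1/1.03·[0.4778·0.0000 + 0.5222·0.0000] = 0.0000; exercise value = 0.0000 ≤ continuation, so V_u = 0.0000
Node d (S = 42): continuation = 1/1.03·[0.4778·0.0000 + 0.5222·34.8000] = 17.6440; exercise value = 18.0000 > continuation, so V_d = 18.0000 (exercise)
Node 0 (S = 70): continuation = 1/1.03·[0.4778·0.0000 + 0.5222·18.0000] = 9.1262; exercise value = 0.0000 ≤ continuation, so V_0 = 9.1262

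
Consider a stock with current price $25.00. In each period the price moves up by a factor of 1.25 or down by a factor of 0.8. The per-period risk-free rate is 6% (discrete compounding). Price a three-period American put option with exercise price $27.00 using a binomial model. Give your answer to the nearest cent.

$3.39

Risk-neutral probability p = (1 + 0.06 − 0.8)/(1.25 − 0.8) = 0.2600/0.4500 = 0.5778
Terminal stock prices: S_uuu = 48.83, S_uud = 31.25, S_udd = 20, S_ddd = 12.8
Terminal payoffs (K − S): max(-21.83, 0) = 0, max(-4.25, 0) = 0, max(7, 0) = 7, max(14.2, 0) = 14.2
Node uu (S = 39.06): continuation = 1/1.06·[0.5778·0.0000 + 0.4222·0.0000] = 0.0000; exercise value = 0.0000 ≤ continuation, so V_uu = 0.0000
Node ud (S = 25): continuation = 1/1.06·[0.5778·0.0000 + 0.4222·7.0000] = 2.7883; exercise value = 2.0000 ≤ continuation, so V_ud = 2.7883
Node dd (S = 16): continuation = 1/1.06·[0.5778·7.0000 + 0.4222·14.2000] = 9.4717; exercise value = 11.0000 > continuation, so V_dd = 11.0000 (exercise)
Node u (S = 31.25): continuation = 1/1.06·[0.5778·0.0000 + 0.4222·2.7883] = 1.1106; exercise value = 0.0000 ≤ continuation, so V_u = 1.1106
Node d (S = 20): continuation = 1/1.06·[0.5778·2.7883 + 0.4222·11.0000] = 5.9014; exercise value = 7.0000 > continuation, so V_d = 7.0000 (exercise)
Node 0 (S = 25): continuation = 1/1.06·[0.5778·1.1106 + 0.4222·7.0000] = 3.3936; exercise value = 2.0000 ≤ continuation, so V_0 = 3.3936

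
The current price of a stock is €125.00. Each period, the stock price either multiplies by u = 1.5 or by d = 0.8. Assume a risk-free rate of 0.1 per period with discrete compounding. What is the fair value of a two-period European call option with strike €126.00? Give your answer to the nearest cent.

€33.28

Risk-neutral probability p = (1 + 0.1 − 0.8)/(1.5 − 0.8) = 0.3000/0.7000 = 0.4286
Terminal stock prices: S_uu = 281.2, S_ud = 150, S_dd = 80
Terminal payoffs (S − K): max(155.2, 0) = 155.2, max(24, 0) = 24, max(-46, 0) = 0
Node u (S = 187.5): V_u = 1/1.1·[0.4286·155.2500 + 0.5714·24.0000] = 72.9545
Node d (S = 100): V_d = 1/1.1·[0.4286·24.0000 + 0.5714·0.0000] = 9.3506
Node 0 (S = 125): V_0 = 1/1.1·[0.4286·72.9545 + 0.5714·9.3506] = 33.2813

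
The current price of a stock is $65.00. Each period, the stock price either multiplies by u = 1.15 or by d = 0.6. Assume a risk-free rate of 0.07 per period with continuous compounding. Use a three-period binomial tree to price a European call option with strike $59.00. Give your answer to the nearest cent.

Risk-neutral probability p = (e^0.07 − 0.6)/(1.15 − 0.6) = 0.4725/0.5500 = 0.8591
Terminal stock prices: S_uuu = 98.86, S_uud = 51.58, S_udd = 26.91, S_ddd = 14.04
Terminal payoffs (S − K): max(39.86, 0) = 39.86, max(-7.423, 0) = 0, max(-32.09, 0) = 0, max(-44.96, 0) = 0
Node uu (S = 85.96): V_uu = e^(−0.07)·[0.8591·39.8569 + 0.1409·0.0000] = 31.9264
Node ud (S = 44.85): V_ud = e^(−0.07)·[0.8591·0.0000 + 0.1409·0.0000] = 0.0000
Node dd (S = 23.4): V_dd = e^(−0.07)·[0.8591·0.0000 + 0.1409·0.0000] = 0.0000
Node u (S = 74.75): V_u = e^(−0.07)·[0.8591·31.9264 + 0.1409·0.0000] = 25.5738
Node d (S = 39): V_d = e^(−0.07)·[0.8591·0.0000 + 0.1409·0.0000] = 0.0000
Node 0 (S = 65): V_0 = e^(−0.07)·[0.8591·25.5738 + 0.1409·0.0000] = 20.4853

$20.49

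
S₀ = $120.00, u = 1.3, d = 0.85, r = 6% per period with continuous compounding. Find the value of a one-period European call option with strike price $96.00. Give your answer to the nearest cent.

$29.59

Risk-neutral probability p = (e^0.06 − 0.85)/(1.3 − 0.85) = 0.2118/0.4500 = 0.4707
Terminal stock prices: S_u = 156, S_d = 102
Terminal payoffs (S − K): max(60, 0) = 60, max(6, 0) = 6
Node 0 (S = 120): V_0 = e^(−0.06)·[0.4707·60.0000 + 0.5293·6.0000] = 29.5906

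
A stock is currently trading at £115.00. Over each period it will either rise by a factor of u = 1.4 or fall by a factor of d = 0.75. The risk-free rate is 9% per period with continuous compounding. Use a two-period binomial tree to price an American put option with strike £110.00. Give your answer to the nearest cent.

£10.21

Risk-neutral probability p = (e^0.09 − 0.75)/(1.4 − 0.75) = 0.3442/0.6500 = 0.5295
Terminal stock prices: S_uu = 225.4, S_ud = 120.8, S_dd = 64.69
Terminal payoffs (K − S): max(-115.4, 0) = 0, max(-10.75, 0) = 0, max(45.31, 0) = 45.31
Node u (S = 161): continuation = e^(−0.09)·[0.5295·0.0000 + 0.4705·0.0000] = 0.0000; exercise value = 0.0000 ≤ continuation, so V_u = 0.0000
Node d (S = 86.25): continuation = e^(−0.09)·[0.5295·0.0000 + 0.4705·45.3125] = 19.4846; exercise value = 23.7500 > continuation, so V_d = 23.7500 (exercise)
Node 0 (S = 115): continuation = e^(−0.09)·[0.5295·0.0000 + 0.4705·23.7500] = 10.2126; exercise value = 0.0000 ≤ continuation, so V_0 = 10.2126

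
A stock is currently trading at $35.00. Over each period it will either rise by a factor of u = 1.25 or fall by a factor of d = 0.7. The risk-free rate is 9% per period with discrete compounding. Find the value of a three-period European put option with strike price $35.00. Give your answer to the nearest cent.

Risk-neutral probability p = (1 + 0.09 − 0.7)/(1.25 − 0.7) = 0.3900/0.5500 = 0.7091
Terminal stock prices: S_uuu = 68.36, S_uud = 38.28, S_udd = 21.44, S_ddd = 12
Terminal payoffs (K − S): max(-33.36, 0) = 0, max(-3.281, 0) = 0, max(13.56, 0) = 13.56, max(23, 0) = 23
Node uu (S = 54.69): V_uu = 1/1.09·[0.7091·0.0000 + 0.2909·0.0000] = 0.0000
Node ud (S = 30.62): V_ud = 1/1.09·[0.7091·0.0000 + 0.2909·13.5625] = 3.6197
Node dd (S = 17.15): V_dd = 1/1.09·[0.7091·13.5625 + 0.2909·22.9950] = 14.9601
Node u (S = 43.75): V_u = 1/1.09·[0.7091·0.0000 + 0.2909·3.6197] = 0.9661
Node d (S = 24.5): V_d = 1/1.09·[0.7091·3.6197 + 0.2909·14.9601] = 6.3474
Node 0 (S = 35): V_0 = 1/1.09·[0.7091·0.9661 + 0.2909·6.3474] = 2.3225

$2.32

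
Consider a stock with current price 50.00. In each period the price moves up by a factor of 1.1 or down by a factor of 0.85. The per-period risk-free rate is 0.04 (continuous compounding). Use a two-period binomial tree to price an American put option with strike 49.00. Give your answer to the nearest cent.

1.85

Risk-neutral probability p = (e^0.04 − 0.85)/(1.1 − 0.85) = 0.1908/0.2500 = 0.7632
Terminal stock prices: S_uu = 60.5, S_ud = 46.75, S_dd = 36.12
Terminal payoffs (K − S): max(-11.5, 0) = 0, max(2.25, 0) = 2.25, max(12.88, 0) = 12.88
Node u (S = 55): continuation = e^(−0.04)·[0.7632·0.0000 + 0.2368·2.2500] = 0.5118; exercise value = 0.0000 ≤ continuation, so V_u = 0.5118
Node d (S = 42.5): continuation = e^(−0.04)·[0.7632·2.2500 + 0.2368·12.8750] = 4.5787; exercise value = 6.5000 > continuation, so V_d = 6.5000 (exercise)
Node 0 (S = 50): continuation = e^(−0.04)·[0.7632·0.5118 + 0.2368·6.5000] = 1.8539; exercise value = 0.0000 ≤ continuation, so V_0 = 1.8539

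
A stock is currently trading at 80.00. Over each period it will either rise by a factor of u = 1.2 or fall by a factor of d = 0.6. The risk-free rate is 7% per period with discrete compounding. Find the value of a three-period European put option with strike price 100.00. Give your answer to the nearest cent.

Risk-neutral probability p = (1 + 0.07 − 0.6)/(1.2 − 0.6) = 0.4700/0.6000 = 0.7833
Terminal stock prices: S_uuu = 138.2, S_uud = 69.12, S_udd = 34.56, S_ddd = 17.28
Terminal payoffs (K − S): max(-38.24, 0) = 0, max(30.88, 0) = 30.88, max(65.44, 0) = 65.44, max(82.72, 0) = 82.72
Node uu (S = 115.2): V_uu = 1/1.07·[0.7833·0.0000 + 0.2167·30.8800] = 6.2530
Node ud (S = 57.6): V_ud = 1/1.07·[0.7833·30.8800 + 0.2167·65.4400] = 35.8579
Node dd (S = 28.8): V_dd = 1/1.07·[0.7833·65.4400 + 0.2167·82.7200] = 64.6579
Node u (S = 96): V_u = 1/1.07·[0.7833·6.2530 + 0.2167·35.8579] = 11.8387
Node d (S = 48): V_d = 1/1.07·[0.7833·35.8579 + 0.2167·64.6579] = 39.3439
Node 0 (S = 80): V_0 = 1/1.07·[0.7833·11.8387 + 0.2167·39.3439] = 16.6338

16.63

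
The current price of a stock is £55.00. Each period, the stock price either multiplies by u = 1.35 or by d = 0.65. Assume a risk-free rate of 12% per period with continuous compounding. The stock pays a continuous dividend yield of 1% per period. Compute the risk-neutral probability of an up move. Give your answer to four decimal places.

Per-period risk-free factor R = e^0.12 = 1.1275; dividend-adjusted growth = e^(0.12−0.01) = 1.1163.
Risk-neutral probability p = (1.1163 − 0.65)/(1.35 − 0.65) = 0.4663/0.7000 = 0.6661

p = 0.6661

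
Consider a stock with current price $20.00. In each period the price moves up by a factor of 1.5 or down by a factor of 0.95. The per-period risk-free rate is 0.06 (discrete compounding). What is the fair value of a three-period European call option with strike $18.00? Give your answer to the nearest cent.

Risk-neutral probability p = (1 + 0.06 − 0.95)/(1.5 − 0.95) = 0.1100/0.5500 = 0.2000
Terminal stock prices: S_uuu = 67.5, S_uud = 42.75, S_udd = 27.07, S_ddd = 17.15
Terminal payoffs (S − K): max(49.5, 0) = 49.5, max(24.75, 0) = 24.75, max(9.075, 0) = 9.075, max(-0.8525, 0) = 0
Node uu (S = 45): V_uu = 1/1.06·[0.2000·49.5000 + 0.8000·24.7500] = 28.0189
Node ud (S = 28.5): V_ud = 1/1.06·[0.2000·24.7500 + 0.8000·9.0750] = 11.5189
Node dd (S = 18.05): V_dd = 1/1.06·[0.2000·9.0750 + 0.8000·0.0000] = 1.7123
Node u (S = 30): V_u = 1/1.06·[0.2000·28.0189 + 0.8000·11.5189] = 13.9801
Node d (S = 19): V_d = 1/1.06·[0.2000·11.5189 + 0.8000·1.7123] = 3.4656
Node 0 (S = 20): V_0 = 1/1.06·[0.2000·13.9801 + 0.8000·3.4656] = 5.2533

$5.25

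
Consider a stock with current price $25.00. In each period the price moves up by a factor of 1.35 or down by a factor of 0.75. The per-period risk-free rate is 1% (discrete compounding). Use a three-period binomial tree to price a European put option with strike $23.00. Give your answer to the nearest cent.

$3.83

Risk-neutral probability p = (1 + 0.01 − 0.75)/(1.35 − 0.75) = 0.2600/0.6000 = 0.4333
Terminal stock prices: S_uuu = 61.51, S_uud = 34.17, S_udd = 18.98, S_ddd = 10.55
Terminal payoffs (K − S): max(-38.51, 0) = 0, max(-11.17, 0) = 0, max(4.016, 0) = 4.016, max(12.45, 0) = 12.45
Node uu (S = 45.56): V_uu = 1/1.01·[0.4333·0.0000 + 0.5667·0.0000] = 0.0000
Node ud (S = 25.31): V_ud = 1/1.01·[0.4333·0.0000 + 0.5667·4.0156] = 2.2530
Node dd (S = 14.06): V_dd = 1/1.01·[0.4333·4.0156 + 0.5667·12.4531] = 8.7098
Node u (S = 33.75): V_u = 1/1.01·[0.4333·0.0000 + 0.5667·2.2530] = 1.2641
Node d (S = 18.75): V_d = 1/1.01·[0.4333·2.2530 + 0.5667·8.7098] = 5.8533
Node 0 (S = 25): V_0 = 1/1.01·[0.4333·1.2641 + 0.5667·5.8533] = 3.8264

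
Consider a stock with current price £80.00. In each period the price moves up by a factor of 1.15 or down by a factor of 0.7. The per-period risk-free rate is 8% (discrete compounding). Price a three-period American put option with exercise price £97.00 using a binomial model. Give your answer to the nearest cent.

£17.00

Risk-neutral probability p = (1 + 0.08 − 0.7)/(1.15 − 0.7) = 0.3800/0.4500 = 0.8444
Terminal stock prices: S_uuu = 121.7, S_uud = 74.06, S_udd = 45.08, S_ddd = 27.44
Terminal payoffs (K − S): max(-24.67, 0) = 0, max(22.94, 0) = 22.94, max(51.92, 0) = 51.92, max(69.56, 0) = 69.56
Node uu (S = 105.8): continuation = 1/1.08·[0.8444·0.0000 + 0.1556·22.9400] = 3.3041; exercise value = 0.0000 ≤ continuation, so V_uu = 3.3041
Node ud (S = 64.4): continuation = 1/1.08·[0.8444·22.9400 + 0.1556·51.9200] = 25.4148; exercise value = 32.6000 > continuation, so V_ud = 32.6000 (exercise)
Node dd (S = 39.2): continuation = 1/1.08·[0.8444·51.9200 + 0.1556·69.5600] = 50.6148; exercise value = 57.8000 > continuation, so V_dd = 57.8000 (exercise)
Node u (S = 92): continuation = 1/1.08·[0.8444·3.3041 + 0.1556·32.6000] = 7.2789; exercise value = 5.0000 ≤ continuation, so V_u = 7.2789
Node d (S = 56): continuation = 1/1.08·[0.8444·32.6000 + 0.1556·57.8000] = 33.8148; exercise value = 41.0000 > continuation, so V_d = 41.0000 (exercise)
Node 0 (S = 80): continuation = 1/1.08·[0.8444·7.2789 + 0.1556·41.0000] = 11.5967; exercise value = 17.0000 > continuation, so V_0 = 17.0000 (exercise)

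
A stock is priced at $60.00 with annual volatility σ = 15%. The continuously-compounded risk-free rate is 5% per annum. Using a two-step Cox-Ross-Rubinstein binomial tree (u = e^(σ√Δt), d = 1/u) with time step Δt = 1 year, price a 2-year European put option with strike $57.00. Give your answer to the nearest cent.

CRR parameters: u = e^(σ√Δt) = e^(0.15·√1) = 1.1618, d = 1/u = 0.8607
Per-period rate: rΔt = 0.05·1 = 0.05, so R = e^0.05 = 1.0513
Risk-neutral probability p = (e^0.05 − 0.8607)/(1.1618 − 0.8607) = 0.1906/0.3011 = 0.6328
Terminal stock prices: S_uu = 80.99, S_ud = 60, S_dd = 44.45
Terminal payoffs (K − S): max(-23.99, 0) = 0, max(-3, 0) = 0, max(12.55, 0) = 12.55
Node u (S = 69.71): V_u = e^(−0.05)·[0.6328·0.0000 + 0.3672·0.0000] = 0.0000
Node d (S = 51.64): V_d = e^(−0.05)·[0.6328·0.0000 + 0.3672·12.5509] = 4.3835
Node 0 (S = 60): V_0 = e^(−0.05)·[0.6328·0.0000 + 0.3672·4.3835] = 1.5310

$1.53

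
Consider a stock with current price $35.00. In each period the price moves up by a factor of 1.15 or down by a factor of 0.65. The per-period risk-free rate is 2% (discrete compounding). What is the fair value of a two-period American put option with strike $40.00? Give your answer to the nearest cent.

$6.96

Risk-neutral probability p = (1 + 0.02 − 0.65)/(1.15 − 0.65) = 0.3700/0.5000 = 0.7400
Terminal stock prices: S_uu = 46.29, S_ud = 26.16, S_dd = 14.79
Terminal payoffs (K − S): max(-6.287, 0) = 0, max(13.84, 0) = 13.84, max(25.21, 0) = 25.21
Node u (S = 40.25): continuation = 1/1.02·[0.7400·0.0000 + 0.2600·13.8375] = 3.5272; exercise value = 0.0000 ≤ continuation, so V_u = 3.5272
Node d (S = 22.75): continuation = 1/1.02·[0.7400·13.8375 + 0.2600·25.2125] = 16.4657; exercise value = 17.2500 > continuation, so V_d = 17.2500 (exercise)
Node 0 (S = 35): continuation = 1/1.02·[0.7400·3.5272 + 0.2600·17.2500] = 6.9560; exercise value = 5.0000 ≤ continuation, so V_0 = 6.9560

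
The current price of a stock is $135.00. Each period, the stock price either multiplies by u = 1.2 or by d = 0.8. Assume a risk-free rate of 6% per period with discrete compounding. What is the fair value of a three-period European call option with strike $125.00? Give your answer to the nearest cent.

$36.34

Risk-neutral probability p = (1 + 0.06 − 0.8)/(1.2 − 0.8) = 0.2600/0.4000 = 0.6500
Terminal stock prices: S_uuu = 233.3, S_uud = 155.5, S_udd = 103.7, S_ddd = 69.12
Terminal payoffs (S − K): max(108.3, 0) = 108.3, max(30.52, 0) = 30.52, max(-21.32, 0) = 0, max(-55.88, 0) = 0
Node uu (S = 194.4): V_uu = 1/1.06·[0.6500·108.2800 + 0.3500·30.5200] = 76.4755
Node ud (S = 129.6): V_ud = 1/1.06·[0.6500·30.5200 + 0.3500·0.0000] = 18.7151
Node dd (S = 86.4): V_dd = 1/1.06·[0.6500·0.0000 + 0.3500·0.0000] = 0.0000
Node u (S = 162): V_u = 1/1.06·[0.6500·76.4755 + 0.3500·18.7151] = 53.0748
Node d (S = 108): V_d = 1/1.06·[0.6500·18.7151 + 0.3500·0.0000] = 11.4762
Node 0 (S = 135): V_0 = 1/1.06·[0.6500·53.0748 + 0.3500·11.4762] = 36.3352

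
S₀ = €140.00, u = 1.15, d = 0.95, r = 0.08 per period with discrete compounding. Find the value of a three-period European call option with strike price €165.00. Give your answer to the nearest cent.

€14.28

Risk-neutral probability p = (1 + 0.08 − 0.95)/(1.15 − 0.95) = 0.1300/0.2000 = 0.6500
Terminal stock prices: S_uuu = 212.9, S_uud = 175.9, S_udd = 145.3, S_ddd = 120
Terminal payoffs (S − K): max(47.92, 0) = 47.92, max(10.89, 0) = 10.89, max(-19.7, 0) = 0, max(-44.97, 0) = 0
Node uu (S = 185.1): V_uu = 1/1.08·[0.6500·47.9225 + 0.3500·10.8925] = 32.3722
Node ud (S = 152.9): V_ud = 1/1.08·[0.6500·10.8925 + 0.3500·0.0000] = 6.5557
Node dd (S = 126.3): V_dd = 1/1.08·[0.6500·0.0000 + 0.3500·0.0000] = 0.0000
Node u (S = 161): V_u = 1/1.08·[0.6500·32.3722 + 0.3500·6.5557] = 21.6078
Node d (S = 133): V_d = 1/1.08·[0.6500·6.5557 + 0.3500·0.0000] = 3.9455
Node 0 (S = 140): V_0 = 1/1.08·[0.6500·21.6078 + 0.3500·3.9455] = 14.2833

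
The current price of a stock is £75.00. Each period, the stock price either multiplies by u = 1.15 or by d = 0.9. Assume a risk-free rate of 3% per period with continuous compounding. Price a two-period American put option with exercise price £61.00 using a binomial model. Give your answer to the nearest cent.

£0.05

Risk-neutral probability p = (e^0.03 − 0.9)/(1.15 − 0.9) = 0.1305/0.2500 = 0.5218
Terminal stock prices: S_uu = 99.19, S_ud = 77.62, S_dd = 60.75
Terminal payoffs (K − S): max(-38.19, 0) = 0, max(-16.62, 0) = 0, max(0.25, 0) = 0.25
Node u (S = 86.25): continuation = e^(−0.03)·[0.5218·0.0000 + 0.4782·0.0000] = 0.0000; exercise value = 0.0000 ≤ continuation, so V_u = 0.0000
Node d (S = 67.5): continuation = e^(−0.03)·[0.5218·0.0000 + 0.4782·0.2500] = 0.1160; exercise value = 0.0000 ≤ continuation, so V_d = 0.1160
Node 0 (S = 75): continuation = e^(−0.03)·[0.5218·0.0000 + 0.4782·0.1160] = 0.0538; exercise value = 0.0000 ≤ continuation, so V_0 = 0.0538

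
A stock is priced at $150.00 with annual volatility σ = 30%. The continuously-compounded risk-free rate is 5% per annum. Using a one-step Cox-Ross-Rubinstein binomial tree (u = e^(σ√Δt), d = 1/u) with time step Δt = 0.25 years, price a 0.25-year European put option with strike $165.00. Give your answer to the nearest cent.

CRR parameters: u = e^(σ√Δt) = e^(0.3·√0.25) = 1.1618, d = 1/u = 0.8607
Per-period rate: rΔt = 0.05·0.25 = 0.0125, so R = e^0.0125 = 1.0126
Risk-neutral probability p = (e^0.0125 − 0.8607)/(1.1618 − 0.8607) = 0.1519/0.3011 = 0.5043
Terminal stock prices: S_u = 174.3, S_d = 129.1
Terminal payoffs (K − S): max(-9.275, 0) = 0, max(35.89, 0) = 35.89
Node 0 (S = 150): V_0 = e^(−0.0125)·[0.5043·0.0000 + 0.4957·35.8938] = 17.5701

$17.57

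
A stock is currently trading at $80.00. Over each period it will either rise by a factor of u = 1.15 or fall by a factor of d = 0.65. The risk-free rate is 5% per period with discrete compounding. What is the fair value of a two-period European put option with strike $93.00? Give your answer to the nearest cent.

$11.78

Risk-neutral probability p = (1 + 0.05 − 0.65)/(1.15 − 0.65) = 0.4000/0.5000 = 0.8000
Terminal stock prices: S_uu = 105.8, S_ud = 59.8, S_dd = 33.8
Terminal payoffs (K − S): max(-12.8, 0) = 0, max(33.2, 0) = 33.2, max(59.2, 0) = 59.2
Node u (S = 92): V_u = 1/1.05·[0.8000·0.0000 + 0.2000·33.2000] = 6.3238
Node d (S = 52): V_d = 1/1.05·[0.8000·33.2000 + 0.2000·59.2000] = 36.5714
Node 0 (S = 80): V_0 = 1/1.05·[0.8000·6.3238 + 0.2000·36.5714] = 11.7841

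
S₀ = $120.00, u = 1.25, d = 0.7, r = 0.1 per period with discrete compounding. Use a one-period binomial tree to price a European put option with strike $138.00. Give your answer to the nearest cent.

$13.39

Risk-neutral probability p = (1 + 0.1 − 0.7)/(1.25 − 0.7) = 0.4000/0.5500 = 0.7273
Terminal stock prices: S_u = 150, S_d = 84
Terminal payoffs (K − S): max(-12, 0) = 0, max(54, 0) = 54
Node 0 (S = 120): V_0 = 1/1.1·[0.7273·0.0000 + 0.2727·54.0000] = 13.3884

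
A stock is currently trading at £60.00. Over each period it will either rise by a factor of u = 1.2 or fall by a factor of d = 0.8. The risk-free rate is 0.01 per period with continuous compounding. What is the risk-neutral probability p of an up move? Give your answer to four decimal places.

p = 0.5251

Risk-neutral probability p = (e^0.01 − 0.8)/(1.2 − 0.8) = 0.2101/0.4000 = 0.5251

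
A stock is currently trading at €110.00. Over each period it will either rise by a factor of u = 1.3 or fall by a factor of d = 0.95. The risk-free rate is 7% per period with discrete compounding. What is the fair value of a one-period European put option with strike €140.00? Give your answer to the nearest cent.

€21.80

Risk-neutral probability p = (1 + 0.07 − 0.95)/(1.3 − 0.95) = 0.1200/0.3500 = 0.3429
Terminal stock prices: S_u = 143, S_d = 104.5
Terminal payoffs (K − S): max(-3, 0) = 0, max(35.5, 0) = 35.5
Node 0 (S = 110): V_0 = 1/1.07·[0.3429·0.0000 + 0.6571·35.5000] = 21.8024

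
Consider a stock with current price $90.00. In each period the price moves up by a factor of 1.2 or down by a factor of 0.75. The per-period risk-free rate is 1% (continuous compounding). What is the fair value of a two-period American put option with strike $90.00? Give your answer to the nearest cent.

Risk-neutral probability p = (e^0.01 − 0.75)/(1.2 − 0.75) = 0.2601/0.4500 = 0.5779
Terminal stock prices: S_uu = 129.6, S_ud = 81, S_dd = 50.62
Terminal payoffs (K − S): max(-39.6, 0) = 0, max(9, 0) = 9, max(39.38, 0) = 39.38
Node u (S = 108): continuation = e^(−0.01)·[0.5779·0.0000 + 0.4221·9.0000] = 3.7612; exercise value = 0.0000 ≤ continuation, so V_u = 3.7612
Node d (S = 67.5): continuation = e^(−0.01)·[0.5779·9.0000 + 0.4221·39.3750] = 21.6045; exercise value = 22.5000 > continuation, so V_d = 22.5000 (exercise)
Node 0 (S = 90): continuation = e^(−0.01)·[0.5779·3.7612 + 0.4221·22.5000] = 11.5549; exercise value = 0.0000 ≤ continuation, so V_0 = 11.5549

$11.55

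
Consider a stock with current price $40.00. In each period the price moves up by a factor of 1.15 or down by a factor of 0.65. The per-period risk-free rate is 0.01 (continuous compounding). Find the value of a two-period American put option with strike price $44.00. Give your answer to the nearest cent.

$7.77

Risk-neutral probability p = (e^0.01 − 0.65)/(1.15 − 0.65) = 0.3601/0.5000 = 0.7201
Terminal stock prices: S_uu = 52.9, S_ud = 29.9, S_dd = 16.9
Terminal payoffs (K − S): max(-8.9, 0) = 0, max(14.1, 0) = 14.1, max(27.1, 0) = 27.1
Node u (S = 46): continuation = e^(−0.01)·[0.7201·0.0000 + 0.2799·14.1000] = 3.9073; exercise value = 0.0000 ≤ continuation, so V_u = 3.9073
Node d (S = 26): continuation = e^(−0.01)·[0.7201·14.1000 + 0.2799·27.1000] = 17.5622; exercise value = 18.0000 > continuation, so V_d = 18.0000 (exercise)
Node 0 (S = 40): continuation = e^(−0.01)·[0.7201·3.9073 + 0.2799·18.0000] = 7.7737; exercise value = 4.0000 ≤ continuation, so V_0 = 7.7737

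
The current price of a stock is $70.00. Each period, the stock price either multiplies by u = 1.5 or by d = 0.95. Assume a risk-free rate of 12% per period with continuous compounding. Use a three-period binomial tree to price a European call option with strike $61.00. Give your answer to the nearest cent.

Risk-neutral probability p = (e^0.12 − 0.95)/(1.5 − 0.95) = 0.1775/0.5500 = 0.3227
Terminal stock prices: S_uuu = 236.2, S_uud = 149.6, S_udd = 94.76, S_ddd = 60.02
Terminal payoffs (S − K): max(175.2, 0) = 175.2, max(88.62, 0) = 88.62, max(33.76, 0) = 33.76, max(-0.9838, 0) = 0
Node uu (S = 157.5): V_uu = e^(−0.12)·[0.3227·175.2500 + 0.6773·88.6250] = 103.3979
Node ud (S = 99.75): V_ud = e^(−0.12)·[0.3227·88.6250 + 0.6773·33.7625] = 45.6479
Node dd (S = 63.17): V_dd = e^(−0.12)·[0.3227·33.7625 + 0.6773·0.0000] = 9.6638
Node u (S = 105): V_u = e^(−0.12)·[0.3227·103.3979 + 0.6773·45.6479] = 57.0157
Node d (S = 66.5): V_d = e^(−0.12)·[0.3227·45.6479 + 0.6773·9.6638] = 18.8707
Node 0 (S = 70): V_0 = e^(−0.12)·[0.3227·57.0157 + 0.6773·18.8707] = 27.6550

$27.65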